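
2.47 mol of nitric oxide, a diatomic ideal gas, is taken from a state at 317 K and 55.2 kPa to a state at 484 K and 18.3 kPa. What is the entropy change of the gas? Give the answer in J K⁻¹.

ΔS = nC_p ln(T₂/T₁) − nR ln(P₂/P₁), with C_p = 7R/2 = 29.1 J mol⁻¹ K⁻¹ for a diatomic ideal gas.
ΔS = 2.47 × [29.1 × ln(484/317) − 8.314 × ln(18.3/55.2)] = 53.1 J/K.

ΔS = 53.1 J/K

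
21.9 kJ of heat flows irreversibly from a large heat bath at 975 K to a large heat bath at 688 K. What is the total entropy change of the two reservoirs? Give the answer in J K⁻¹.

ΔS_hot = −Q/T_H = −21900/975 = -22.46 J/K and ΔS_cold = +Q/T_C = 21900/688 = 31.83 J/K.
ΔS_total = -22.46 + 31.83 = 9.37 J/K, positive as the second law requires.

ΔS_total = 9.37 J/K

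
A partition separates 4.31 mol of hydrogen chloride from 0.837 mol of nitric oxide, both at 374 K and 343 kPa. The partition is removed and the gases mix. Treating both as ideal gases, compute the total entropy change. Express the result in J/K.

ΔS_mix = 19 J/K

Mole fractions: x_A = 4.31/5.15 = 0.837, x_B = 0.163.
ΔS_mix = −R(n_A ln x_A + n_B ln x_B) = −8.314 × (4.31 ln 0.837 + 0.837 ln 0.163) = 19 J/K.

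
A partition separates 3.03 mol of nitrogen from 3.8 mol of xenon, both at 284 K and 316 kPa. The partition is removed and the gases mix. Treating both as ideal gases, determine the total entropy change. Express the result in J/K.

ΔS_mix = 39 J/K

Mole fractions: x_A = 3.03/6.83 = 0.444, x_B = 0.556.
ΔS_mix = −R(n_A ln x_A + n_B ln x_B) = −8.314 × (3.03 ln 0.444 + 3.8 ln 0.556) = 39 J/K.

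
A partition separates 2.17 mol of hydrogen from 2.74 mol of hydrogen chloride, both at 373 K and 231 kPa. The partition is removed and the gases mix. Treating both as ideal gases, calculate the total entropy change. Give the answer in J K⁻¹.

Mole fractions: x_A = 2.17/4.91 = 0.442, x_B = 0.558.
ΔS_mix = −R(n_A ln x_A + n_B ln x_B) = −8.314 × (2.17 ln 0.442 + 2.74 ln 0.558) = 28 J/K.

ΔS_mix = 28 J/K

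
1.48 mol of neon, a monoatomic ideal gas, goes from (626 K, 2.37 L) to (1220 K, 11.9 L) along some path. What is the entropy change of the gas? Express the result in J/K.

ΔS = 32.2 J/K

Entropy is a state function: ΔS = nC_V ln(T₂/T₁) + nR ln(V₂/V₁), with C_V = 3R/2 = 12.47 J mol⁻¹ K⁻¹ for a monoatomic ideal gas.
ΔS = 1.48 × [12.47 × ln(1220/626) + 8.314 × ln(11.9/2.37)] = 32.2 J/K.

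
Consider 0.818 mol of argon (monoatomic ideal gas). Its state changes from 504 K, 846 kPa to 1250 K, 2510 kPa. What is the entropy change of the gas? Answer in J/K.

ΔS = 8.05 J/K

ΔS = nC_p ln(T₂/T₁) − nR ln(P₂/P₁), with C_p = 5R/2 = 20.79 J mol⁻¹ K⁻¹ for a monoatomic ideal gas.
ΔS = 0.818 × [20.79 × ln(1250/504) − 8.314 × ln(2510/846)] = 8.05 J/K.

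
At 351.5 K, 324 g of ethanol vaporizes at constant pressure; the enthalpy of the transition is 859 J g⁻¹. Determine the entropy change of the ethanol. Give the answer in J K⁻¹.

Heat absorbed by the substance: Q = mL = 324 × 859 = 278316 J.
At constant T, ΔS = Q_rev/T = 278316 / 351.5 = 792 J/K.

ΔS = 792 J/K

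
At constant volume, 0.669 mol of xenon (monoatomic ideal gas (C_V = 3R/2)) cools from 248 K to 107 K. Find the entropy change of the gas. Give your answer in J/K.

At constant volume, ΔS = nC_V ln(T₂/T₁) with C_V = 3R/2 = 12.47 J mol⁻¹ K⁻¹.
ΔS = 0.669 × 12.47 × ln(107/248) = -7.01 J/K.

ΔS = -7.01 J/K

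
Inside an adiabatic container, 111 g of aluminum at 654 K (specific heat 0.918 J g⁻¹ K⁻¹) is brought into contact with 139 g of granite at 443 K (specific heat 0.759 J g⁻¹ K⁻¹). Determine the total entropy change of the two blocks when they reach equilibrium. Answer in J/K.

ΔS_total = 3.92 J/K

Energy balance: T_f = (m₁c₁T₁ + m₂c₂T₂)/(m₁c₁ + m₂c₂) = 546.67 K.
ΔS₁ = m₁c₁ ln(T_f/T₁) = 101.898 × ln(546.67/654) = -18.267 J/K.
ΔS₂ = m₂c₂ ln(T_f/T₂) = 105.501 × ln(546.67/443) = 22.184 J/K.
ΔS_total = -18.267 + 22.184 = 3.92 J/K.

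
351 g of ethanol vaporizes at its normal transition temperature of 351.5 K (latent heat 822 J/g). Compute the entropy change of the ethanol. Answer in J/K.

Heat absorbed by the substance: Q = mL = 351 × 822 = 288522 J.
At constant T, ΔS = Q_rev/T = 288522 / 351.5 = 821 J/K.

ΔS = 821 J/K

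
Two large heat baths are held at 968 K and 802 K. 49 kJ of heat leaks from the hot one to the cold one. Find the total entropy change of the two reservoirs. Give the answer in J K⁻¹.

ΔS_total = 10.5 J/K

ΔS_hot = −Q/T_H = −49000/968 = -50.62 J/K and ΔS_cold = +Q/T_C = 49000/802 = 61.1 J/K.
ΔS_total = -50.62 + 61.1 = 10.5 J/K, positive as the second law requires.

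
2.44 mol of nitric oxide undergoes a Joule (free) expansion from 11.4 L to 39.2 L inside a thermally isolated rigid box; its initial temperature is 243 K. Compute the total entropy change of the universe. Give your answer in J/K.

For an ideal gas in free expansion Q = 0 and W = 0, so T is unchanged.
Entropy is a state function; using a reversible isothermal path, ΔS_gas = nR ln(V₂/V₁) = 2.44 × 8.314 × ln(39.2/11.4) = 25.1 J/K.
The insulated surroundings exchange no heat, so ΔS_surr = 0 and ΔS_universe = ΔS_gas.

ΔS_universe = 25.1 J/K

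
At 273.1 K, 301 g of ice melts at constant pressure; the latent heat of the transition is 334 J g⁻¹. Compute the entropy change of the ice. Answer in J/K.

ΔS = 368 J/K

Heat absorbed by the substance: Q = mL = 301 × 334 = 100534 J.
At constant T, ΔS = Q_rev/T = 100534 / 273.1 = 368 J/K.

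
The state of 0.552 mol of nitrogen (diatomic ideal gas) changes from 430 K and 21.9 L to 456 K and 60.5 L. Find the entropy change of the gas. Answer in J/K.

Entropy is a state function: ΔS = nC_V ln(T₂/T₁) + nR ln(V₂/V₁), with C_V = 5R/2 = 20.79 J mol⁻¹ K⁻¹ for a diatomic ideal gas.
ΔS = 0.552 × [20.79 × ln(456/430) + 8.314 × ln(60.5/21.9)] = 5.34 J/K.

ΔS = 5.34 J/K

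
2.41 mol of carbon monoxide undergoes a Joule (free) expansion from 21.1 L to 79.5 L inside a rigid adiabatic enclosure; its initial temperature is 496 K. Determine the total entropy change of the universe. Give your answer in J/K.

For an ideal gas in free expansion Q = 0 and W = 0, so T is unchanged.
Entropy is a state function; using a reversible isothermal path, ΔS_gas = nR ln(V₂/V₁) = 2.41 × 8.314 × ln(79.5/21.1) = 26.6 J/K.
The insulated surroundings exchange no heat, so ΔS_surr = 0 and ΔS_universe = ΔS_gas.

ΔS_universe = 26.6 J/K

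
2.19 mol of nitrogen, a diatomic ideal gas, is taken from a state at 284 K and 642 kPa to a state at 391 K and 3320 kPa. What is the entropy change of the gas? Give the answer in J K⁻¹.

ΔS = nC_p ln(T₂/T₁) − nR ln(P₂/P₁), with C_p = 7R/2 = 29.1 J mol⁻¹ K⁻¹ for a diatomic ideal gas.
ΔS = 2.19 × [29.1 × ln(391/284) − 8.314 × ln(3320/642)] = -9.54 J/K.

ΔS = -9.54 J/K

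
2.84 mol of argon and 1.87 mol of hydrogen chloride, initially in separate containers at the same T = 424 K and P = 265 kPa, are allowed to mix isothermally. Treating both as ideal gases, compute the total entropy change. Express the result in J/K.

ΔS_mix = 26.3 J/K

Mole fractions: x_A = 2.84/4.71 = 0.603, x_B = 0.397.
ΔS_mix = −R(n_A ln x_A + n_B ln x_B) = −8.314 × (2.84 ln 0.603 + 1.87 ln 0.397) = 26.3 J/K.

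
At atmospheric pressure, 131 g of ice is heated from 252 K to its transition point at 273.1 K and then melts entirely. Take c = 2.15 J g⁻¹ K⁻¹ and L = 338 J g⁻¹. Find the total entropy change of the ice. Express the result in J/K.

ΔS = 185 J/K

Warming step: ΔS₁ = m c ln(T_tr/T_i) = 131 × 2.15 × ln(273.1/252) = 22.65 J/K.
Phase change: ΔS₂ = +mL/T_tr = 131 × 338 / 273.1 = 162.1 J/K.
ΔS_total = (22.65) + (162.1) = 185 J/K.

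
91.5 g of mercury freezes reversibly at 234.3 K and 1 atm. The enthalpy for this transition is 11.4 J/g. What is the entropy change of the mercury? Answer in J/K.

Heat released by the substance: Q = −mL = −91.5 × 11.4 = −1043.1 J.
At constant T, ΔS = Q_rev/T = −1043.1 / 234.3 = -4.45 J/K.

ΔS = -4.45 J/K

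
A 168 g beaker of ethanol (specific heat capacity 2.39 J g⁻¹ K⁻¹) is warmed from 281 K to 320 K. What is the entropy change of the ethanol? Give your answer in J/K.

ΔS = 52.2 J/K

ΔS = ∫dQ_rev/T = m c ln(T₂/T₁) = 168 × 2.39 × ln(320/281) = 52.2 J/K.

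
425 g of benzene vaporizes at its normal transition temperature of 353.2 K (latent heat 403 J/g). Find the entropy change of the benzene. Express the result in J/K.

ΔS = 485 J/K

Heat absorbed by the substance: Q = mL = 425 × 403 = 171275 J.
At constant T, ΔS = Q_rev/T = 171275 / 353.2 = 485 J/K.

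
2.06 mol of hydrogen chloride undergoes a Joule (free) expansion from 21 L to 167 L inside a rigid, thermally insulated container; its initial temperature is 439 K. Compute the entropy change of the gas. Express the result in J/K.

No heat is exchanged and no work is done, so the ideal-gas temperature stays constant.
Entropy is a state function; using a reversible isothermal path, ΔS_gas = nR ln(V₂/V₁) = 2.06 × 8.314 × ln(167/21) = 35.5 J/K.

ΔS_gas = 35.5 J/K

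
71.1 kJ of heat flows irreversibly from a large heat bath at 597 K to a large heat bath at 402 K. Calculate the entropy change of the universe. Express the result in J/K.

ΔS_total = 57.8 J/K

ΔS_hot = −Q/T_H = −71100/597 = -119.1 J/K and ΔS_cold = +Q/T_C = 71100/402 = 176.9 J/K.
ΔS_total = -119.1 + 176.9 = 57.8 J/K, positive as the second law requires.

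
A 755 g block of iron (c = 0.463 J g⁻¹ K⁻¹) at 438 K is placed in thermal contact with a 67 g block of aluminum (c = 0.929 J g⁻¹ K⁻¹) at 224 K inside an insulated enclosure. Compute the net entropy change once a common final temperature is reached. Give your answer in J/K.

ΔS_total = 10.1 J/K

Energy balance: T_f = (m₁c₁T₁ + m₂c₂T₂)/(m₁c₁ + m₂c₂) = 405.65 K.
ΔS₁ = m₁c₁ ln(T_f/T₁) = 349.565 × ln(405.65/438) = -26.82 J/K.
ΔS₂ = m₂c₂ ln(T_f/T₂) = 62.243 × ln(405.65/224) = 36.96 J/K.
ΔS_total = -26.82 + 36.96 = 10.1 J/K.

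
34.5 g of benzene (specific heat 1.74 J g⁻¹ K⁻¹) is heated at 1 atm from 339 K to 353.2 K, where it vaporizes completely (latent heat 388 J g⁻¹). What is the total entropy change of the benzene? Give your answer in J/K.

ΔS = 40.4 J/K

Warming step: ΔS₁ = m c ln(T_tr/T_i) = 34.5 × 1.74 × ln(353.2/339) = 2.463 J/K.
Phase change: ΔS₂ = +mL/T_tr = 34.5 × 388 / 353.2 = 37.9 J/K.
ΔS_total = (2.463) + (37.9) = 40.4 J/K.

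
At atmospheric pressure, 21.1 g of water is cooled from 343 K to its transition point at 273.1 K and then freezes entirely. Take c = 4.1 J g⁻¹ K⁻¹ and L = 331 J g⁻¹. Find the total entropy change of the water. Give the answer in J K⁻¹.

ΔS = -45.3 J/K

Cooling step: ΔS₁ = m c ln(T_tr/T_i) = 21.1 × 4.1 × ln(273.1/343) = -19.71 J/K.
Phase change: ΔS₂ = −mL/T_tr = −21.1 × 331 / 273.1 = -25.57 J/K.
ΔS_total = (-19.71) + (-25.57) = -45.3 J/K.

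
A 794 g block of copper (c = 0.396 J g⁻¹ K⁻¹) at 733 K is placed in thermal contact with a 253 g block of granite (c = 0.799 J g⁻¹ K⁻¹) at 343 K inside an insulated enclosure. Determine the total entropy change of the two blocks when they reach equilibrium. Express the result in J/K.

Energy balance: T_f = (m₁c₁T₁ + m₂c₂T₂)/(m₁c₁ + m₂c₂) = 580.38 K.
ΔS₁ = m₁c₁ ln(T_f/T₁) = 314.424 × ln(580.38/733) = -73.4 J/K.
ΔS₂ = m₂c₂ ln(T_f/T₂) = 202.147 × ln(580.38/343) = 106.3 J/K.
ΔS_total = -73.4 + 106.3 = 32.9 J/K.

ΔS_total = 32.9 J/K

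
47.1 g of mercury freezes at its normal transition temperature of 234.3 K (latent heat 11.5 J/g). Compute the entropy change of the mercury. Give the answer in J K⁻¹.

ΔS = -2.31 J/K

Heat released by the substance: Q = −mL = −47.1 × 11.5 = −541.65 J.
At constant T, ΔS = Q_rev/T = −541.65 / 234.3 = -2.31 J/K.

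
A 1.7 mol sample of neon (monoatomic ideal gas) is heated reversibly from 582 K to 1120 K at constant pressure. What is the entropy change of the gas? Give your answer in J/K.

ΔS = 23.1 J/K

At constant pressure, ΔS = nC_p ln(T₂/T₁) with C_p = 5R/2 = 20.79 J mol⁻¹ K⁻¹.
ΔS = 1.7 × 20.79 × ln(1120/582) = 23.1 J/K.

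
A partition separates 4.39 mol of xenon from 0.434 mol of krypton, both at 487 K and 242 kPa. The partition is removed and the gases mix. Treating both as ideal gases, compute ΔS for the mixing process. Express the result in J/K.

Mole fractions: x_A = 4.39/4.82 = 0.91, x_B = 0.09.
ΔS_mix = −R(n_A ln x_A + n_B ln x_B) = −8.314 × (4.39 ln 0.91 + 0.434 ln 0.09) = 12.1 J/K.

ΔS_mix = 12.1 J/K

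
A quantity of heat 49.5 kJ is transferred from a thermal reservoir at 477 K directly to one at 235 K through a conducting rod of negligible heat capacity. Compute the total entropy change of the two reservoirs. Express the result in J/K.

ΔS_total = 107 J/K

ΔS_hot = −Q/T_H = −49500/477 = -103.8 J/K and ΔS_cold = +Q/T_C = 49500/235 = 210.6 J/K.
ΔS_total = -103.8 + 210.6 = 107 J/K, positive as the second law requires.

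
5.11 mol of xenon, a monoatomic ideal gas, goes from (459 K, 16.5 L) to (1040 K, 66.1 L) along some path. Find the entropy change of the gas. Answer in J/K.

Entropy is a state function: ΔS = nC_V ln(T₂/T₁) + nR ln(V₂/V₁), with C_V = 3R/2 = 12.47 J mol⁻¹ K⁻¹ for a monoatomic ideal gas.
ΔS = 5.11 × [12.47 × ln(1040/459) + 8.314 × ln(66.1/16.5)] = 111 J/K.

ΔS = 111 J/K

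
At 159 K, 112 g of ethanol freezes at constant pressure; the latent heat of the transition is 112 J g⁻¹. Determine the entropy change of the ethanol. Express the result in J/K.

ΔS = -78.9 J/K

Heat released by the substance: Q = −mL = −112 × 112 = −12544 J.
At constant T, ΔS = Q_rev/T = −12544 / 159 = -78.9 J/K.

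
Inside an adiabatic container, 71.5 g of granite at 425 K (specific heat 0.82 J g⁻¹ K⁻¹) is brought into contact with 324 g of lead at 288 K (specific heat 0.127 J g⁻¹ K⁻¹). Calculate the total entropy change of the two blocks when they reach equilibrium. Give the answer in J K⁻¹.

ΔS_total = 1.78 J/K

Energy balance: T_f = (m₁c₁T₁ + m₂c₂T₂)/(m₁c₁ + m₂c₂) = 368.5 K.
ΔS₁ = m₁c₁ ln(T_f/T₁) = 58.63 × ln(368.5/425) = -8.363 J/K.
ΔS₂ = m₂c₂ ln(T_f/T₂) = 41.148 × ln(368.5/288) = 10.14 J/K.
ΔS_total = -8.363 + 10.14 = 1.78 J/K.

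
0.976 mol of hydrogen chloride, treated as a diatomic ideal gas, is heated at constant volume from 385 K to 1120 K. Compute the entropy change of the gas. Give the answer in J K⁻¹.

At constant volume, ΔS = nC_V ln(T₂/T₁) with C_V = 5R/2 = 20.79 J mol⁻¹ K⁻¹.
ΔS = 0.976 × 20.79 × ln(1120/385) = 21.7 J/K.

ΔS = 21.7 J/K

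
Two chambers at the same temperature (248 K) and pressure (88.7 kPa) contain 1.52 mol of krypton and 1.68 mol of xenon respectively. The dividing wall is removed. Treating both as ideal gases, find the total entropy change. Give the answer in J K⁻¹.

Mole fractions: x_A = 1.52/3.2 = 0.475, x_B = 0.525.
ΔS_mix = −R(n_A ln x_A + n_B ln x_B) = −8.314 × (1.52 ln 0.475 + 1.68 ln 0.525) = 18.4 J/K.

ΔS_mix = 18.4 J/K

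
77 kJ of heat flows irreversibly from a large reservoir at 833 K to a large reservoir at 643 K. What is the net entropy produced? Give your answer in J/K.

ΔS_hot = −Q/T_H = −77000/833 = -92.437 J/K and ΔS_cold = +Q/T_C = 77000/643 = 119.75 J/K.
ΔS_total = -92.437 + 119.75 = 27.3 J/K, positive as the second law requires.

ΔS_total = 27.3 J/K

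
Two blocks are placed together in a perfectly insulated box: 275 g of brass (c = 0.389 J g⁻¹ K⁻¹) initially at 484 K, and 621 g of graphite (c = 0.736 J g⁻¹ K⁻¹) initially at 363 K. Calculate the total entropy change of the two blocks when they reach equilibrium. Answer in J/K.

ΔS_total = 3.8 J/K

Energy balance: T_f = (m₁c₁T₁ + m₂c₂T₂)/(m₁c₁ + m₂c₂) = 385.95 K.
ΔS₁ = m₁c₁ ln(T_f/T₁) = 106.975 × ln(385.95/484) = -24.22 J/K.
ΔS₂ = m₂c₂ ln(T_f/T₂) = 457.056 × ln(385.95/363) = 28.02 J/K.
ΔS_total = -24.22 + 28.02 = 3.8 J/K.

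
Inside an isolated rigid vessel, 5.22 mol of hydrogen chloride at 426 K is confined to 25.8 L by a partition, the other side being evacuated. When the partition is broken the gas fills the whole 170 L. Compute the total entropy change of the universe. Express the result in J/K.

No heat is exchanged and no work is done, so the ideal-gas temperature stays constant.
Entropy is a state function; using a reversible isothermal path, ΔS_gas = nR ln(V₂/V₁) = 5.22 × 8.314 × ln(170/25.8) = 81.8 J/K.
The insulated surroundings exchange no heat, so ΔS_surr = 0 and ΔS_universe = ΔS_gas.

ΔS_universe = 81.8 J/K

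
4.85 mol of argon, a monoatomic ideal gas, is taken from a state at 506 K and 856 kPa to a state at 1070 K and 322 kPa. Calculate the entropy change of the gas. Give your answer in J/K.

ΔS = nC_p ln(T₂/T₁) − nR ln(P₂/P₁), with C_p = 5R/2 = 20.79 J mol⁻¹ K⁻¹ for a monoatomic ideal gas.
ΔS = 4.85 × [20.79 × ln(1070/506) − 8.314 × ln(322/856)] = 115 J/K.

ΔS = 115 J/K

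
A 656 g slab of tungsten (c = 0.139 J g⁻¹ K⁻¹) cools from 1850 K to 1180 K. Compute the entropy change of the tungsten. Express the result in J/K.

ΔS = ∫dQ_rev/T = m c ln(T₂/T₁) = 656 × 0.139 × ln(1180/1850) = -41 J/K.

ΔS = -41 J/K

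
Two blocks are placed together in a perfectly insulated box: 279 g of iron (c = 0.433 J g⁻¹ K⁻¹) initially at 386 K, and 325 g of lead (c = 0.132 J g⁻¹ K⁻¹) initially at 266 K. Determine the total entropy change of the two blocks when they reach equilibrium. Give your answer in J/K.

Energy balance: T_f = (m₁c₁T₁ + m₂c₂T₂)/(m₁c₁ + m₂c₂) = 354.55 K.
ΔS₁ = m₁c₁ ln(T_f/T₁) = 120.807 × ln(354.55/386) = -10.27 J/K.
ΔS₂ = m₂c₂ ln(T_f/T₂) = 42.9 × ln(354.55/266) = 12.33 J/K.
ΔS_total = -10.27 + 12.33 = 2.06 J/K.

ΔS_total = 2.06 J/K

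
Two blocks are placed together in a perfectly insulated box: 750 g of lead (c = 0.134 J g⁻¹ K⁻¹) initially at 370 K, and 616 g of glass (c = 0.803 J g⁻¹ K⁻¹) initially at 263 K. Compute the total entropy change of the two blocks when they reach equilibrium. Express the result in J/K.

Energy balance: T_f = (m₁c₁T₁ + m₂c₂T₂)/(m₁c₁ + m₂c₂) = 281.07 K.
ΔS₁ = m₁c₁ ln(T_f/T₁) = 100.5 × ln(281.07/370) = -27.63 J/K.
ΔS₂ = m₂c₂ ln(T_f/T₂) = 494.648 × ln(281.07/263) = 32.87 J/K.
ΔS_total = -27.63 + 32.87 = 5.24 J/K.

ΔS_total = 5.24 J/K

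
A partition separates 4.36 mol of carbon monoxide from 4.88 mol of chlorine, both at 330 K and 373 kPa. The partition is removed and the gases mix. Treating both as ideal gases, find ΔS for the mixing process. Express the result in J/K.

ΔS_mix = 53.1 J/K

Mole fractions: x_A = 4.36/9.24 = 0.472, x_B = 0.528.
ΔS_mix = −R(n_A ln x_A + n_B ln x_B) = −8.314 × (4.36 ln 0.472 + 4.88 ln 0.528) = 53.1 J/K.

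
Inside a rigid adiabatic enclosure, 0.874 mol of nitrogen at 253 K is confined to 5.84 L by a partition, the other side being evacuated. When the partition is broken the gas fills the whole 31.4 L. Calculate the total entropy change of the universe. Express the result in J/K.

For an ideal gas in free expansion Q = 0 and W = 0, so T is unchanged.
Entropy is a state function; using a reversible isothermal path, ΔS_gas = nR ln(V₂/V₁) = 0.874 × 8.314 × ln(31.4/5.84) = 12.2 J/K.
The insulated surroundings exchange no heat, so ΔS_surr = 0 and ΔS_universe = ΔS_gas.

ΔS_universe = 12.2 J/K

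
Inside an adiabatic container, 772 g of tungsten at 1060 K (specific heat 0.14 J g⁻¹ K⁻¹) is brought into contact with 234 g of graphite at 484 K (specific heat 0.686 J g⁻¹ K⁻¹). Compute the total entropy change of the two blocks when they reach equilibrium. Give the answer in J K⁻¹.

Energy balance: T_f = (m₁c₁T₁ + m₂c₂T₂)/(m₁c₁ + m₂c₂) = 715.77 K.
ΔS₁ = m₁c₁ ln(T_f/T₁) = 108.08 × ln(715.77/1060) = -42.44 J/K.
ΔS₂ = m₂c₂ ln(T_f/T₂) = 160.524 × ln(715.77/484) = 62.81 J/K.
ΔS_total = -42.44 + 62.81 = 20.4 J/K.

ΔS_total = 20.4 J/K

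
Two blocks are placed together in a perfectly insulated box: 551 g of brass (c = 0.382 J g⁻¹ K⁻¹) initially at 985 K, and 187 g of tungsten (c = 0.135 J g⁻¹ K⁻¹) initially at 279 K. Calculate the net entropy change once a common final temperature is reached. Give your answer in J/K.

ΔS_total = 13 J/K

Energy balance: T_f = (m₁c₁T₁ + m₂c₂T₂)/(m₁c₁ + m₂c₂) = 909.39 K.
ΔS₁ = m₁c₁ ln(T_f/T₁) = 210.482 × ln(909.39/985) = -16.81 J/K.
ΔS₂ = m₂c₂ ln(T_f/T₂) = 25.245 × ln(909.39/279) = 29.83 J/K.
ΔS_total = -16.81 + 29.83 = 13 J/K.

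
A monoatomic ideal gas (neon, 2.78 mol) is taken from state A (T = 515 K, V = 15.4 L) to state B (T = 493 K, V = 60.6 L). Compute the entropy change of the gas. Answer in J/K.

ΔS = 30.1 J/K

Entropy is a state function: ΔS = nC_V ln(T₂/T₁) + nR ln(V₂/V₁), with C_V = 3R/2 = 12.47 J mol⁻¹ K⁻¹ for a monoatomic ideal gas.
ΔS = 2.78 × [12.47 × ln(493/515) + 8.314 × ln(60.6/15.4)] = 30.1 J/K.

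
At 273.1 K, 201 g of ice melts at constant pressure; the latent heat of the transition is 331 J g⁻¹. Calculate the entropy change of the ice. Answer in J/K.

ΔS = 244 J/K

Heat absorbed by the substance: Q = mL = 201 × 331 = 66531 J.
At constant T, ΔS = Q_rev/T = 66531 / 273.1 = 244 J/K.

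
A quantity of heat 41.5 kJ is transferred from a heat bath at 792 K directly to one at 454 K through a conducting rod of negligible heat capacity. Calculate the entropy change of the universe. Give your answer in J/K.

ΔS_total = 39 J/K

ΔS_hot = −Q/T_H = −41500/792 = -52.4 J/K and ΔS_cold = +Q/T_C = 41500/454 = 91.41 J/K.
ΔS_total = -52.4 + 91.41 = 39 J/K, positive as the second law requires.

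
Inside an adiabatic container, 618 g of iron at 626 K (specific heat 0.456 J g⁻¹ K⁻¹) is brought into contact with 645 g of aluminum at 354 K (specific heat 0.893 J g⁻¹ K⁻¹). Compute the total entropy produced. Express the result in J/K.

Energy balance: T_f = (m₁c₁T₁ + m₂c₂T₂)/(m₁c₁ + m₂c₂) = 443.36 K.
ΔS₁ = m₁c₁ ln(T_f/T₁) = 281.808 × ln(443.36/626) = -97.22 J/K.
ΔS₂ = m₂c₂ ln(T_f/T₂) = 575.985 × ln(443.36/354) = 129.6 J/K.
ΔS_total = -97.22 + 129.6 = 32.4 J/K.

ΔS_total = 32.4 J/K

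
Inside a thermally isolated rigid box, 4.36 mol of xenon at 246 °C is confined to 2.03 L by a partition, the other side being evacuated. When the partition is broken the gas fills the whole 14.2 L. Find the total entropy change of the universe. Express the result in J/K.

For an ideal gas in free expansion Q = 0 and W = 0, so T is unchanged.
Entropy is a state function; using a reversible isothermal path, ΔS_gas = nR ln(V₂/V₁) = 4.36 × 8.314 × ln(14.2/2.03) = 70.5 J/K.
The insulated surroundings exchange no heat, so ΔS_surr = 0 and ΔS_universe = ΔS_gas.

ΔS_universe = 70.5 J/K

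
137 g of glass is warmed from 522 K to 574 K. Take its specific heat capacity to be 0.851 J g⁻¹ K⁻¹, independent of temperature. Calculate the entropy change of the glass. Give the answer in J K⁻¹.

ΔS = 11.1 J/K

ΔS = ∫dQ_rev/T = m c ln(T₂/T₁) = 137 × 0.851 × ln(574/522) = 11.1 J/K.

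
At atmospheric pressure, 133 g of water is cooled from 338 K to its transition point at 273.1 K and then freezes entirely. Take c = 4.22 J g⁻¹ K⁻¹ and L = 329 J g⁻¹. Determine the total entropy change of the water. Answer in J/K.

ΔS = -280 J/K

Cooling step: ΔS₁ = m c ln(T_tr/T_i) = 133 × 4.22 × ln(273.1/338) = -119.7 J/K.
Phase change: ΔS₂ = −mL/T_tr = −133 × 329 / 273.1 = -160.2 J/K.
ΔS_total = (-119.7) + (-160.2) = -280 J/K.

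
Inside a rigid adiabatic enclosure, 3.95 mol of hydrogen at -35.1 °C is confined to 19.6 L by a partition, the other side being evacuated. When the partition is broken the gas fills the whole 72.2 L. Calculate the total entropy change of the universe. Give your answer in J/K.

For an ideal gas in free expansion Q = 0 and W = 0, so T is unchanged.
Entropy is a state function; using a reversible isothermal path, ΔS_gas = nR ln(V₂/V₁) = 3.95 × 8.314 × ln(72.2/19.6) = 42.8 J/K.
The insulated surroundings exchange no heat, so ΔS_surr = 0 and ΔS_universe = ΔS_gas.

ΔS_universe = 42.8 J/K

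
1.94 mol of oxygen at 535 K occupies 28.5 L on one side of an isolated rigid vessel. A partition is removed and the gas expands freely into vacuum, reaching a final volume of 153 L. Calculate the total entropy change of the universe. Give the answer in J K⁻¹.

No heat is exchanged and no work is done, so the ideal-gas temperature stays constant.
Entropy is a state function; using a reversible isothermal path, ΔS_gas = nR ln(V₂/V₁) = 1.94 × 8.314 × ln(153/28.5) = 27.1 J/K.
The insulated surroundings exchange no heat, so ΔS_surr = 0 and ΔS_universe = ΔS_gas.

ΔS_universe = 27.1 J/K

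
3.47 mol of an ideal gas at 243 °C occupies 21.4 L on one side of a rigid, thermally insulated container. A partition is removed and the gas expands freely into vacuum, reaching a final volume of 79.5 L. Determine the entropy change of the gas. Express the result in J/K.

ΔS_gas = 37.9 J/K

No heat is exchanged and no work is done, so the ideal-gas temperature stays constant.
Entropy is a state function; using a reversible isothermal path, ΔS_gas = nR ln(V₂/V₁) = 3.47 × 8.314 × ln(79.5/21.4) = 37.9 J/K.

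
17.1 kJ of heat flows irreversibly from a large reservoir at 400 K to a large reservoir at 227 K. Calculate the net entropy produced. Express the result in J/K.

ΔS_hot = −Q/T_H = −17100/400 = -42.75 J/K and ΔS_cold = +Q/T_C = 17100/227 = 75.33 J/K.
ΔS_total = -42.75 + 75.33 = 32.6 J/K, positive as the second law requires.

ΔS_total = 32.6 J/K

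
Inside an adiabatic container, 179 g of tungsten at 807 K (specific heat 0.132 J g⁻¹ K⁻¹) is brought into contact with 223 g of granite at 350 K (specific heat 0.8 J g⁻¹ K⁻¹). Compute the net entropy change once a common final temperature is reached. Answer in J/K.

Energy balance: T_f = (m₁c₁T₁ + m₂c₂T₂)/(m₁c₁ + m₂c₂) = 403.45 K.
ΔS₁ = m₁c₁ ln(T_f/T₁) = 23.628 × ln(403.45/807) = -16.38 J/K.
ΔS₂ = m₂c₂ ln(T_f/T₂) = 178.4 × ln(403.45/350) = 25.35 J/K.
ΔS_total = -16.38 + 25.35 = 8.97 J/K.

ΔS_total = 8.97 J/K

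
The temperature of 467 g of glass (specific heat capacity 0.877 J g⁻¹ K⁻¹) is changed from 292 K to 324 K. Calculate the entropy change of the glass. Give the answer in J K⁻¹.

ΔS = ∫dQ_rev/T = m c ln(T₂/T₁) = 467 × 0.877 × ln(324/292) = 42.6 J/K.

ΔS = 42.6 J/K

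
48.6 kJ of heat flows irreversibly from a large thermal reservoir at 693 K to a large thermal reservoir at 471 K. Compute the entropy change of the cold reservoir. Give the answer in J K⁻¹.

ΔS_cold = 103 J/K

The cold reservoir gains heat Q, so ΔS_cold = +Q/T_C = 48600/471 = 103 J/K.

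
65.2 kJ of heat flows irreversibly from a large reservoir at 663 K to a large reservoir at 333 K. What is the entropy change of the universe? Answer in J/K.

ΔS_hot = −Q/T_H = −65200/663 = -98.34 J/K and ΔS_cold = +Q/T_C = 65200/333 = 195.8 J/K.
ΔS_total = -98.34 + 195.8 = 97.5 J/K, positive as the second law requires.

ΔS_total = 97.5 J/K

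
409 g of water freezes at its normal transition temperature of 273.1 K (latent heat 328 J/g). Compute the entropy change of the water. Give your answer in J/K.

Heat released by the substance: Q = −mL = −409 × 328 = −134152 J.
At constant T, ΔS = Q_rev/T = −134152 / 273.1 = -491 J/K.

ΔS = -491 J/K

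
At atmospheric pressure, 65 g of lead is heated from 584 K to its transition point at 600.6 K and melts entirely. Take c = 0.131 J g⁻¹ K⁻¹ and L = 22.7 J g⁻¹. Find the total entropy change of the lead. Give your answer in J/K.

Warming step: ΔS₁ = m c ln(T_tr/T_i) = 65 × 0.131 × ln(600.6/584) = 0.2387 J/K.
Phase change: ΔS₂ = +mL/T_tr = 65 × 22.7 / 600.6 = 2.457 J/K.
ΔS_total = (0.2387) + (2.457) = 2.7 J/K.

ΔS = 2.7 J/K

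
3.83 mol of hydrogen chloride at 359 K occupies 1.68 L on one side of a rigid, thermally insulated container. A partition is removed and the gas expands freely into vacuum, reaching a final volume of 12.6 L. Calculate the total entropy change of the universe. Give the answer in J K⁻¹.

ΔS_universe = 64.2 J/K

For an ideal gas in free expansion Q = 0 and W = 0, so T is unchanged.
Entropy is a state function; using a reversible isothermal path, ΔS_gas = nR ln(V₂/V₁) = 3.83 × 8.314 × ln(12.6/1.68) = 64.2 J/K.
The insulated surroundings exchange no heat, so ΔS_surr = 0 and ΔS_universe = ΔS_gas.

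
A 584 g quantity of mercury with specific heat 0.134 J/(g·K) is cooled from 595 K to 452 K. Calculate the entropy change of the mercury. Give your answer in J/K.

ΔS = -21.5 J/K

ΔS = ∫dQ_rev/T = m c ln(T₂/T₁) = 584 × 0.134 × ln(452/595) = -21.5 J/K.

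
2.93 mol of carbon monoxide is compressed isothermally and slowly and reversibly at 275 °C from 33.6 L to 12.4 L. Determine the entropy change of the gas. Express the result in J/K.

For an isothermal ideal gas ΔS_gas = nR ln(V₂/V₁) = 2.93 × 8.314 × ln(12.4/33.6) = -24.3 J/K.

ΔS_gas = -24.3 J/K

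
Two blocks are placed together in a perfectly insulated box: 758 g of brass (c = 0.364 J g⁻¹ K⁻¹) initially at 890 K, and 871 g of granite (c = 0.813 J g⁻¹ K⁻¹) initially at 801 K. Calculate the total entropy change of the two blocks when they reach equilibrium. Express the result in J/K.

Energy balance: T_f = (m₁c₁T₁ + m₂c₂T₂)/(m₁c₁ + m₂c₂) = 825.95 K.
ΔS₁ = m₁c₁ ln(T_f/T₁) = 275.912 × ln(825.95/890) = -20.606 J/K.
ΔS₂ = m₂c₂ ln(T_f/T₂) = 708.123 × ln(825.95/801) = 21.724 J/K.
ΔS_total = -20.606 + 21.724 = 1.12 J/K.

ΔS_total = 1.12 J/K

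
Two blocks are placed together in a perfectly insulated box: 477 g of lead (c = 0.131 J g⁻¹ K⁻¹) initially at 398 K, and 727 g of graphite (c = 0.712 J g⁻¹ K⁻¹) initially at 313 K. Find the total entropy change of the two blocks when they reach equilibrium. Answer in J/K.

ΔS_total = 1.71 J/K

Energy balance: T_f = (m₁c₁T₁ + m₂c₂T₂)/(m₁c₁ + m₂c₂) = 322.16 K.
ΔS₁ = m₁c₁ ln(T_f/T₁) = 62.487 × ln(322.16/398) = -13.21 J/K.
ΔS₂ = m₂c₂ ln(T_f/T₂) = 517.624 × ln(322.16/313) = 14.92 J/K.
ΔS_total = -13.21 + 14.92 = 1.71 J/K.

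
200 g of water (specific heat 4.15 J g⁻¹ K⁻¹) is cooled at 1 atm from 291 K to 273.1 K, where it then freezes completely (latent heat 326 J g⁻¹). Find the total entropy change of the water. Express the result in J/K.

Cooling step: ΔS₁ = m c ln(T_tr/T_i) = 200 × 4.15 × ln(273.1/291) = -52.69 J/K.
Phase change: ΔS₂ = −mL/T_tr = −200 × 326 / 273.1 = -238.7 J/K.
ΔS_total = (-52.69) + (-238.7) = -291 J/K.

ΔS = -291 J/K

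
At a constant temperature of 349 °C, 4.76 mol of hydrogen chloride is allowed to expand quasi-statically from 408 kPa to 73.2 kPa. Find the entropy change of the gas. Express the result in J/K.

For an isothermal ideal gas ΔS_gas = nR ln(P₁/P₂) = 4.76 × 8.314 × ln(408/73.2) = 68 J/K.

ΔS_gas = 68 J/K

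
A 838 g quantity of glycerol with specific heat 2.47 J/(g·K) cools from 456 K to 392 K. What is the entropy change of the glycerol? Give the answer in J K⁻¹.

ΔS = ∫dQ_rev/T = m c ln(T₂/T₁) = 838 × 2.47 × ln(392/456) = -313 J/K.

ΔS = -313 J/K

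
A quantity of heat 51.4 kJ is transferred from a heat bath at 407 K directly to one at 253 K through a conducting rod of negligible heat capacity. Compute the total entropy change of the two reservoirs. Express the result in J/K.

ΔS_hot = −Q/T_H = −51400/407 = -126.3 J/K and ΔS_cold = +Q/T_C = 51400/253 = 203.2 J/K.
ΔS_total = -126.3 + 203.2 = 76.9 J/K, positive as the second law requires.

ΔS_total = 76.9 J/K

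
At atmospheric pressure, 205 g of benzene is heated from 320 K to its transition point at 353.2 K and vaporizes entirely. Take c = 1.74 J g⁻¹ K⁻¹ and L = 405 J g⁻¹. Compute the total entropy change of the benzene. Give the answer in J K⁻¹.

ΔS = 270 J/K

Warming step: ΔS₁ = m c ln(T_tr/T_i) = 205 × 1.74 × ln(353.2/320) = 35.21 J/K.
Phase change: ΔS₂ = +mL/T_tr = 205 × 405 / 353.2 = 235.1 J/K.
ΔS_total = (35.21) + (235.1) = 270 J/K.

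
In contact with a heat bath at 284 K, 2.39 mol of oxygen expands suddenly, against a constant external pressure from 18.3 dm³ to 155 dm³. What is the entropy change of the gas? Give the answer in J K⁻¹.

ΔS_gas = 42.5 J/K

Entropy is a state function, so ΔS_gas depends only on the end states.
For an isothermal ideal gas ΔS_gas = nR ln(V₂/V₁) = 2.39 × 8.314 × ln(155/18.3) = 42.5 J/K.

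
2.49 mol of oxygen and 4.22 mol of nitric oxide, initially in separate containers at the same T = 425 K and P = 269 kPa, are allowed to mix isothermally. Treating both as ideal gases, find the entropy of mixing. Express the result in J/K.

Mole fractions: x_A = 2.49/6.71 = 0.371, x_B = 0.629.
ΔS_mix = −R(n_A ln x_A + n_B ln x_B) = −8.314 × (2.49 ln 0.371 + 4.22 ln 0.629) = 36.8 J/K.

ΔS_mix = 36.8 J/K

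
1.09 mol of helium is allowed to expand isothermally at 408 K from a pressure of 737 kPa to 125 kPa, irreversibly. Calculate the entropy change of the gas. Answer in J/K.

ΔS_gas = 16.1 J/K

Entropy is a state function, so ΔS_gas depends only on the end states.
For an isothermal ideal gas ΔS_gas = nR ln(P₁/P₂) = 1.09 × 8.314 × ln(737/125) = 16.1 J/K.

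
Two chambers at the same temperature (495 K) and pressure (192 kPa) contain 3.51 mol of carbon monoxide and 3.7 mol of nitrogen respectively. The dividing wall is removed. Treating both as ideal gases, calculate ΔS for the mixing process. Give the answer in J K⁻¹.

Mole fractions: x_A = 3.51/7.21 = 0.487, x_B = 0.513.
ΔS_mix = −R(n_A ln x_A + n_B ln x_B) = −8.314 × (3.51 ln 0.487 + 3.7 ln 0.513) = 41.5 J/K.

ΔS_mix = 41.5 J/K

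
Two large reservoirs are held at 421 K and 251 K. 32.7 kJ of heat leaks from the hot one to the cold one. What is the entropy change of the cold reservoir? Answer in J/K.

The cold reservoir gains heat Q, so ΔS_cold = +Q/T_C = 32700/251 = 130 J/K.

ΔS_cold = 130 J/K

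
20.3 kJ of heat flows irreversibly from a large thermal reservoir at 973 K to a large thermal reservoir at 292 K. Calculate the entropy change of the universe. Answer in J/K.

ΔS_hot = −Q/T_H = −20300/973 = -20.86 J/K and ΔS_cold = +Q/T_C = 20300/292 = 69.52 J/K.
ΔS_total = -20.86 + 69.52 = 48.7 J/K, positive as the second law requires.

ΔS_total = 48.7 J/K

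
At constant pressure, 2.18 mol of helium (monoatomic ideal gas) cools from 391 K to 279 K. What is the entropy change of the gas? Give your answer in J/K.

At constant pressure, ΔS = nC_p ln(T₂/T₁) with C_p = 5R/2 = 20.79 J mol⁻¹ K⁻¹.
ΔS = 2.18 × 20.79 × ln(279/391) = -15.3 J/K.

ΔS = -15.3 J/K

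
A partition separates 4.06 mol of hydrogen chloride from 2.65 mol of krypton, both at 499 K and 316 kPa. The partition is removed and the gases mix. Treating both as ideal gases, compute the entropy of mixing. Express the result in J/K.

ΔS_mix = 37.4 J/K

Mole fractions: x_A = 4.06/6.71 = 0.605, x_B = 0.395.
ΔS_mix = −R(n_A ln x_A + n_B ln x_B) = −8.314 × (4.06 ln 0.605 + 2.65 ln 0.395) = 37.4 J/K.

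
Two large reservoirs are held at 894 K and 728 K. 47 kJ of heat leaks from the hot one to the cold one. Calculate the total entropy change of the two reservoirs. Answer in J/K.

ΔS_hot = −Q/T_H = −47000/894 = -52.57 J/K and ΔS_cold = +Q/T_C = 47000/728 = 64.56 J/K.
ΔS_total = -52.57 + 64.56 = 12 J/K, positive as the second law requires.

ΔS_total = 12 J/K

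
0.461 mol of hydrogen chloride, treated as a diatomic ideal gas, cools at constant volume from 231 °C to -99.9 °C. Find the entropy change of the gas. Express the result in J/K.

ΔS = -10.2 J/K

In kelvin: T₁ = 504.15 K, T₂ = 173.25 K. At constant volume, ΔS = nC_V ln(T₂/T₁) with C_V = 5R/2 = 20.79 J mol⁻¹ K⁻¹.
ΔS = 0.461 × 20.79 × ln(173.25/504.15) = -10.2 J/K.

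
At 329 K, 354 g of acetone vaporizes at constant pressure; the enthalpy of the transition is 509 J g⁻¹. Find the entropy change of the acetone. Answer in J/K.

ΔS = 548 J/K

Heat absorbed by the substance: Q = mL = 354 × 509 = 180186 J.
At constant T, ΔS = Q_rev/T = 180186 / 329 = 548 J/K.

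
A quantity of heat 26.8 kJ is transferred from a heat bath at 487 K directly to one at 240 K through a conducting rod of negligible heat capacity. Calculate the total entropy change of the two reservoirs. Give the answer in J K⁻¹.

ΔS_hot = −Q/T_H = −26800/487 = -55.031 J/K and ΔS_cold = +Q/T_C = 26800/240 = 111.67 J/K.
ΔS_total = -55.031 + 111.67 = 56.6 J/K, positive as the second law requires.

ΔS_total = 56.6 J/K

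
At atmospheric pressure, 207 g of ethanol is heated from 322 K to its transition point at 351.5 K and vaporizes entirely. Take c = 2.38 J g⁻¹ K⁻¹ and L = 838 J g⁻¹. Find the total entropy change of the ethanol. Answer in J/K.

ΔS = 537 J/K

Warming step: ΔS₁ = m c ln(T_tr/T_i) = 207 × 2.38 × ln(351.5/322) = 43.19 J/K.
Phase change: ΔS₂ = +mL/T_tr = 207 × 838 / 351.5 = 493.5 J/K.
ΔS_total = (43.19) + (493.5) = 537 J/K.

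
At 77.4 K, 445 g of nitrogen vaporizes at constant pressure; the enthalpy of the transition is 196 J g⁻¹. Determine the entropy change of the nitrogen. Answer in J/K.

Heat absorbed by the substance: Q = mL = 445 × 196 = 87220 J.
At constant T, ΔS = Q_rev/T = 87220 / 77.4 = 1130 J/K.

ΔS = 1130 J/K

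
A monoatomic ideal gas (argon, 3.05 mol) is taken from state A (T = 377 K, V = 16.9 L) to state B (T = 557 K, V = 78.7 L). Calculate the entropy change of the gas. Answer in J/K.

Entropy is a state function: ΔS = nC_V ln(T₂/T₁) + nR ln(V₂/V₁), with C_V = 3R/2 = 12.47 J mol⁻¹ K⁻¹ for a monoatomic ideal gas.
ΔS = 3.05 × [12.47 × ln(557/377) + 8.314 × ln(78.7/16.9)] = 53.9 J/K.

ΔS = 53.9 J/K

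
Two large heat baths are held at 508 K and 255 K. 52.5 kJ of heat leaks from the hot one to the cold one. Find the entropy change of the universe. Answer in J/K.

ΔS_hot = −Q/T_H = −52500/508 = -103.3 J/K and ΔS_cold = +Q/T_C = 52500/255 = 205.9 J/K.
ΔS_total = -103.3 + 205.9 = 103 J/K, positive as the second law requires.

ΔS_total = 103 J/K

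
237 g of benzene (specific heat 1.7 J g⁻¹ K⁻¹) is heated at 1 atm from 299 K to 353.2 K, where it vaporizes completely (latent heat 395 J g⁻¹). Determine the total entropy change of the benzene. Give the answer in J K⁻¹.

Warming step: ΔS₁ = m c ln(T_tr/T_i) = 237 × 1.7 × ln(353.2/299) = 67.12 J/K.
Phase change: ΔS₂ = +mL/T_tr = 237 × 395 / 353.2 = 265 J/K.
ΔS_total = (67.12) + (265) = 332 J/K.

ΔS = 332 J/K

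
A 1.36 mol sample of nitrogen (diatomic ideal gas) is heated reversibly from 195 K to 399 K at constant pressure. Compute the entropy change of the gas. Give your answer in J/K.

ΔS = 28.3 J/K

At constant pressure, ΔS = nC_p ln(T₂/T₁) with C_p = 7R/2 = 29.1 J mol⁻¹ K⁻¹.
ΔS = 1.36 × 29.1 × ln(399/195) = 28.3 J/K.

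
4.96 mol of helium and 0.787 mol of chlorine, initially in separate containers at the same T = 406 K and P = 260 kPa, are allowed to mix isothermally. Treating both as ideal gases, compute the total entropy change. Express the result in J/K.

ΔS_mix = 19.1 J/K

Mole fractions: x_A = 4.96/5.75 = 0.863, x_B = 0.137.
ΔS_mix = −R(n_A ln x_A + n_B ln x_B) = −8.314 × (4.96 ln 0.863 + 0.787 ln 0.137) = 19.1 J/K.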